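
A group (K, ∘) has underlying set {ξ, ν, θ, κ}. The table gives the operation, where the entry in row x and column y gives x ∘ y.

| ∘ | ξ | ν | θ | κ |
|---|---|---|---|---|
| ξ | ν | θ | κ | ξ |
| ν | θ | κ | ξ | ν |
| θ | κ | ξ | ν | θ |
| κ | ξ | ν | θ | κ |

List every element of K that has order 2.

{ν}

Identity is κ. Compute the order of each non-identity element by repeated multiplication:
  ξ: ξ → ν → θ → κ  (order 4)
  ν: ν → κ  (order 2)
  θ: θ → ν → ξ → κ  (order 4)
Elements of order 2: {ν}.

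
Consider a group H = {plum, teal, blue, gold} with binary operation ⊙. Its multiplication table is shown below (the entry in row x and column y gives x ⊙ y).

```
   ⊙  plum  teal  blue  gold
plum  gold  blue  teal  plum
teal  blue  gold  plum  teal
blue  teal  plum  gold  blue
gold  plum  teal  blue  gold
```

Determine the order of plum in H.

The identity element is gold (its row matches the header).
plum^1 = plum
plum^2 = plum ⊙ plum = gold
The first power of plum equal to the identity is plum^2, so ord(plum) = 2.
(Structurally, H here is isomorphic to the Klein four-group V_4.)

2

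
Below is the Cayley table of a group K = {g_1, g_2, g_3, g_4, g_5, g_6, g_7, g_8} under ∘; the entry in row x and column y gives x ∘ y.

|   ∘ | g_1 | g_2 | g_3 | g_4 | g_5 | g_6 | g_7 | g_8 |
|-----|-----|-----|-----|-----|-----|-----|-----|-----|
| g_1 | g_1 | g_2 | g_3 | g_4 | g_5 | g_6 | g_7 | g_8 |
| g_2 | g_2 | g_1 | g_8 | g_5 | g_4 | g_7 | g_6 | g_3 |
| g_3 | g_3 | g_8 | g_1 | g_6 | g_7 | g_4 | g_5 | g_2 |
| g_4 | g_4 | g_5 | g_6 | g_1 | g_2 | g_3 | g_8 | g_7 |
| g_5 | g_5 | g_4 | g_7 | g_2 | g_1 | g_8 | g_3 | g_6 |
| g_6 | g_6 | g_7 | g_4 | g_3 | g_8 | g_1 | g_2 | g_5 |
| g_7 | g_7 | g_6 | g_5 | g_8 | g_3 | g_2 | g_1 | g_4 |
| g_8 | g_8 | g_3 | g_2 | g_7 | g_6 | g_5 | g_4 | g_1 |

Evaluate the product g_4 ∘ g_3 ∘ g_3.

g_4

g_4 ∘ g_3 = g_6
g_6 ∘ g_3 = g_4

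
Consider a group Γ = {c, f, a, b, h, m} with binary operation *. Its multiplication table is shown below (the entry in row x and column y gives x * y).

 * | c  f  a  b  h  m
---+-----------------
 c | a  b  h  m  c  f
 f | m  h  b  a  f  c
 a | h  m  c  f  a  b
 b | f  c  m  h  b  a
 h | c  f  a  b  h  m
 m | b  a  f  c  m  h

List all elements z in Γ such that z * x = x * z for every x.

An element z is central iff its row equals its column in the table.
For m: m * c = b ≠ f = c * m, so m ∉ Z.
Checking each element this way leaves Z(Γ) = {h}.

{h}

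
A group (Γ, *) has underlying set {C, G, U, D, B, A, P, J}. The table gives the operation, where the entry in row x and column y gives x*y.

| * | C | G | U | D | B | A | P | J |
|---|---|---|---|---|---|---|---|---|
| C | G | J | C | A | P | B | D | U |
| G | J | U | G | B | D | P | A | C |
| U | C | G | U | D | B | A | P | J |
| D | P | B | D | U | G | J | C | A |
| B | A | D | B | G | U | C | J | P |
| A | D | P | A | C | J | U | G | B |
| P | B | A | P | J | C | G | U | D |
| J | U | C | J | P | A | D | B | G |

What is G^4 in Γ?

G^1 = G
G^2 = G*G = U
G^3 = U*G = G
G^4 = G*G = U

U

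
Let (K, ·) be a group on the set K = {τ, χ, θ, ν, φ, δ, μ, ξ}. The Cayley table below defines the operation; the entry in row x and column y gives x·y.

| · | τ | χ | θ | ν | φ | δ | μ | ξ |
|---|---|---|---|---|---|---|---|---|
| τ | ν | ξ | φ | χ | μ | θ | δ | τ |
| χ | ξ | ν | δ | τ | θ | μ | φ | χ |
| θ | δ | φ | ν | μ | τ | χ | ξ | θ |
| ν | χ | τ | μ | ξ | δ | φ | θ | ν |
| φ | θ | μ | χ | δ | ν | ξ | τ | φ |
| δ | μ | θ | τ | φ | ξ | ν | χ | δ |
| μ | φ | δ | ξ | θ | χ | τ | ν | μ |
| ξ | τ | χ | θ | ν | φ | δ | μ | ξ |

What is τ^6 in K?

ν

τ^1 = τ
τ^2 = τ·τ = ν
τ^3 = ν·τ = χ
τ^4 = χ·τ = ξ
τ^5 = ξ·τ = τ
τ^6 = τ·τ = ν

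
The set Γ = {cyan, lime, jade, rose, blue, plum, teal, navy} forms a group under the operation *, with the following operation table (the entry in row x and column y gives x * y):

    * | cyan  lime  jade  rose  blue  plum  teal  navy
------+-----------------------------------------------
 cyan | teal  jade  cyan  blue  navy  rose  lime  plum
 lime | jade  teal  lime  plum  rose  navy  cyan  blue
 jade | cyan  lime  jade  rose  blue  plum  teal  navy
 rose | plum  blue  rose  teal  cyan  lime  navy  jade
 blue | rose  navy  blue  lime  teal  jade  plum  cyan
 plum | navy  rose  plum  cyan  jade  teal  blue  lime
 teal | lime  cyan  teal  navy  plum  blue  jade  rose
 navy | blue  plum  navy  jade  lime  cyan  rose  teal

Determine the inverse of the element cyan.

lime

First locate the identity: row jade matches the header, so jade is the identity.
Scan row cyan for jade: cyan * lime = jade. Hence cyan^(-1) = lime.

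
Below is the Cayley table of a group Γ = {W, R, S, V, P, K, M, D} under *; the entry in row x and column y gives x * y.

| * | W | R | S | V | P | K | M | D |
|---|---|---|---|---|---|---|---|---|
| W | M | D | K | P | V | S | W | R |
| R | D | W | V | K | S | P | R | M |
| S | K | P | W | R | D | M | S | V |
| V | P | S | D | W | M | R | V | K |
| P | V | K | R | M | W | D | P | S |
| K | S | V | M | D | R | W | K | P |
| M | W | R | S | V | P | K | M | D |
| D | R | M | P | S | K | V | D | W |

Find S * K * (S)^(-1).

K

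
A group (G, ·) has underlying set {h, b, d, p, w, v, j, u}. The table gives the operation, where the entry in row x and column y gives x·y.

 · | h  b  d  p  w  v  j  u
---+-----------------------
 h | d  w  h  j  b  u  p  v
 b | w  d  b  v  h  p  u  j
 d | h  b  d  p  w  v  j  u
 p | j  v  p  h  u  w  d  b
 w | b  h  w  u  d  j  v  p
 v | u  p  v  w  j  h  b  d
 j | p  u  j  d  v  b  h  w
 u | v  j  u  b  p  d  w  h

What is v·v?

Read row v, column v: v·v = h.

h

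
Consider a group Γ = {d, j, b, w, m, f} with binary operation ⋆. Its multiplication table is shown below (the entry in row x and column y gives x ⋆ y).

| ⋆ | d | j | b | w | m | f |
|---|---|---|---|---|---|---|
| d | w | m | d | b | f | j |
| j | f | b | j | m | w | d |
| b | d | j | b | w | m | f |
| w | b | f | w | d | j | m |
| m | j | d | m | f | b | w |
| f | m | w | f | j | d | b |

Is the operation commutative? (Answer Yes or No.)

d ⋆ j = m but j ⋆ d = f.
Since d and j do not commute, Γ is not abelian.

No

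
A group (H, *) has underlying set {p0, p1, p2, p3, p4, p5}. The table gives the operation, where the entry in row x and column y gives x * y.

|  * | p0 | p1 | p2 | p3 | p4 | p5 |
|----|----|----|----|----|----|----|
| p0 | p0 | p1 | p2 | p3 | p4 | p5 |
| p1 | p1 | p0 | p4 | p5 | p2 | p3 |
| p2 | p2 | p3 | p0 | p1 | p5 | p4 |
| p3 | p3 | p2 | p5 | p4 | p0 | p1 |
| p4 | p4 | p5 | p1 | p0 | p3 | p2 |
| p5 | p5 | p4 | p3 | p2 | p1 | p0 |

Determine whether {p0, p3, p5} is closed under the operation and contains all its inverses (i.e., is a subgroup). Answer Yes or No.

p3 * p3 = p4, which is not in {p0, p3, p5}.
The subset is not closed under *, so it is not a subgroup.

No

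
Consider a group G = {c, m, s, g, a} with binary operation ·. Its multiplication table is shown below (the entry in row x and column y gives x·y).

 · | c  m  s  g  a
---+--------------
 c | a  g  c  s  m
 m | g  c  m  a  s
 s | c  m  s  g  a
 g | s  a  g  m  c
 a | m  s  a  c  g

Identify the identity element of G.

s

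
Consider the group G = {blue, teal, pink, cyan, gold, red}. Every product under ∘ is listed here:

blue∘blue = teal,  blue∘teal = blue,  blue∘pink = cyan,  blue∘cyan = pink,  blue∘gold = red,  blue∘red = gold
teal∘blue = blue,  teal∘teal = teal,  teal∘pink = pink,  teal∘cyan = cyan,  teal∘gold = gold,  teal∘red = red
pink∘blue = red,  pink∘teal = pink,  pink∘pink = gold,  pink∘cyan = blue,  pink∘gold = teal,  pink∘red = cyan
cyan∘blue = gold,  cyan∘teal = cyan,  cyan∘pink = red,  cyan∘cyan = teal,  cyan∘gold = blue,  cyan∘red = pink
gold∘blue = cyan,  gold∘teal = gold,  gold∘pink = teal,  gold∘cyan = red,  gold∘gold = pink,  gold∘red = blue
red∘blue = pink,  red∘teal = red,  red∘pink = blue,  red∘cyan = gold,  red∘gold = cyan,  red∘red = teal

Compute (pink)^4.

pink

pink^1 = pink
pink^2 = pink ∘ pink = gold
pink^3 = gold ∘ pink = teal
pink^4 = teal ∘ pink = pink
(Structurally, G here is isomorphic to the symmetric group S_3.)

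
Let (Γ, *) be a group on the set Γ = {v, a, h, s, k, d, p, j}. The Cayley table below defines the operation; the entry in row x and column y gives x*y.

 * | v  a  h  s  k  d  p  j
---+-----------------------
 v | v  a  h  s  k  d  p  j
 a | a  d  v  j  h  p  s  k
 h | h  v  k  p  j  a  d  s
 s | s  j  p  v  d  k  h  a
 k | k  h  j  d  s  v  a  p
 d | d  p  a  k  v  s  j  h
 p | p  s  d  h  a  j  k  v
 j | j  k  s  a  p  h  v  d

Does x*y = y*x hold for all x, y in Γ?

Check whether the table is symmetric across its main diagonal.
Every entry (row x, col y) equals the entry (row y, col x), so Γ is abelian.

Yes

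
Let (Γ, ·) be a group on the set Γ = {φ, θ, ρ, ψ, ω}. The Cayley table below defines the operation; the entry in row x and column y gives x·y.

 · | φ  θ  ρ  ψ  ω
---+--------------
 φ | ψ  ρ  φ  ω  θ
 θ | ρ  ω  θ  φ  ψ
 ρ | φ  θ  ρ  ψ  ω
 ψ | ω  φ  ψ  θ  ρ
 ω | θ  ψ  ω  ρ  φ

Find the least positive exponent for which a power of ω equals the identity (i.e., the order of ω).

The identity element is ρ (its row matches the header).
ω^1 = ω
ω^2 = ω·ω = φ
ω^3 = φ·ω = θ
ω^4 = θ·ω = ψ
ω^5 = ψ·ω = ρ
The first power of ω equal to the identity is ω^5, so ord(ω) = 5.

5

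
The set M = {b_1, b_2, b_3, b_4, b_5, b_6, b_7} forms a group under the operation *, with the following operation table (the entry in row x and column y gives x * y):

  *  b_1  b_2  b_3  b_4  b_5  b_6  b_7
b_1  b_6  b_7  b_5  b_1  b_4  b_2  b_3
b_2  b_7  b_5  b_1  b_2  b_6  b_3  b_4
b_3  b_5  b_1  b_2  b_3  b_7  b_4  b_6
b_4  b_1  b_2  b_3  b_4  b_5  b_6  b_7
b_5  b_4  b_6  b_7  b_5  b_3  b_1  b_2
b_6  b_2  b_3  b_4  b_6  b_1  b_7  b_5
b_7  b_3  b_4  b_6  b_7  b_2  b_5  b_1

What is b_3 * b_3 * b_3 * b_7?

b_3 * b_3 = b_2
b_2 * b_3 = b_1
b_1 * b_7 = b_3

b_3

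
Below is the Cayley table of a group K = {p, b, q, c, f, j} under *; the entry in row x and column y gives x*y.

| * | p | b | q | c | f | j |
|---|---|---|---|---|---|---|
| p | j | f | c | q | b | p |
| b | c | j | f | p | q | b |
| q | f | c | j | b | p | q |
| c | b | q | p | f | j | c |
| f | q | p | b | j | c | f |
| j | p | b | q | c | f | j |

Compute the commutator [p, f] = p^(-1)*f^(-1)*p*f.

Identity is j; from the table p^(-1) = p and f^(-1) = c.
p*c = q
q*p = f
f*f = c

c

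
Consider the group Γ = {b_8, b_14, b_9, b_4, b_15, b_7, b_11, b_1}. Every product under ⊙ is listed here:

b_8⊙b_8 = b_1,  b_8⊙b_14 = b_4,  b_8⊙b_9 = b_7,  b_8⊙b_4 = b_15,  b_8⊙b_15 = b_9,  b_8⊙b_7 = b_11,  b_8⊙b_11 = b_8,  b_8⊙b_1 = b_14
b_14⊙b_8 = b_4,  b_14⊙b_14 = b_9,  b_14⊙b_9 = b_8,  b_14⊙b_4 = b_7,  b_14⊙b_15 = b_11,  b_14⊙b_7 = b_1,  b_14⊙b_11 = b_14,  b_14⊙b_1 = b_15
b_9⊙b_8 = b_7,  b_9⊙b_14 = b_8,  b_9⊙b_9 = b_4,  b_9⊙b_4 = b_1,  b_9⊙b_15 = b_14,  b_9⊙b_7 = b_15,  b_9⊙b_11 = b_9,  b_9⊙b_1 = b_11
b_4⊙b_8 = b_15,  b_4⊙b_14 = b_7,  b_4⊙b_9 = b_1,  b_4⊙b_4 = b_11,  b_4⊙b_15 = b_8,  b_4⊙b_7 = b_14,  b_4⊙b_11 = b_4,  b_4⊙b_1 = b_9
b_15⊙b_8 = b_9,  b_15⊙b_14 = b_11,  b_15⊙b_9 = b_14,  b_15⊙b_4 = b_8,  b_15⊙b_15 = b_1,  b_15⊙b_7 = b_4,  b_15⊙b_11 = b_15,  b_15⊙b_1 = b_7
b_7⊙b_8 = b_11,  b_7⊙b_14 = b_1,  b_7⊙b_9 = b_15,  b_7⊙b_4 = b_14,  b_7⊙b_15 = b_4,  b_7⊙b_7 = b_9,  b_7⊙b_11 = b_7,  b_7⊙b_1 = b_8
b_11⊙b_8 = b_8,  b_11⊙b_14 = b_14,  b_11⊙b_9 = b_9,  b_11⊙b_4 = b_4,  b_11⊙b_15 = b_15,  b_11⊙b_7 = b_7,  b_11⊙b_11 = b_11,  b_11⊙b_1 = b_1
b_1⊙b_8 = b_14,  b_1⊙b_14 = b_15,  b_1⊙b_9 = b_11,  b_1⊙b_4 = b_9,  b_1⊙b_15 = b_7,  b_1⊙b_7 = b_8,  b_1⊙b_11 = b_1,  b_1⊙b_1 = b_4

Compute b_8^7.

b_7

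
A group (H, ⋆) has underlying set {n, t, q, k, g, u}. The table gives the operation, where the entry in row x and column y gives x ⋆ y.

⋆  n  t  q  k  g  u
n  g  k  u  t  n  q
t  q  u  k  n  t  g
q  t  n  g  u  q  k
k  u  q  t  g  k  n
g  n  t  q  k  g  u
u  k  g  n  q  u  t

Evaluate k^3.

k^1 = k
k^2 = k ⋆ k = g
k^3 = g ⋆ k = k

k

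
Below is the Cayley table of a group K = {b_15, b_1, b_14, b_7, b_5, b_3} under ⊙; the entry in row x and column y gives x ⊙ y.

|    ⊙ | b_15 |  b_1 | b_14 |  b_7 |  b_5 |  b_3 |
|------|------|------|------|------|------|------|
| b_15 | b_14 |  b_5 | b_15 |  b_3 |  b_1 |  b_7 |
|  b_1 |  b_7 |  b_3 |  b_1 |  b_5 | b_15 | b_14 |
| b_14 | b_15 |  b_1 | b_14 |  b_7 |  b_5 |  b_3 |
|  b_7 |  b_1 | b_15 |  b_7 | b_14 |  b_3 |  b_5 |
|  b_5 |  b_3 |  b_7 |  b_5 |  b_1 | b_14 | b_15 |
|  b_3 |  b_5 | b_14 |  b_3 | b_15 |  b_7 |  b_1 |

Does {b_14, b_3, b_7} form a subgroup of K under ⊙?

b_3 ⊙ b_3 = b_1, which is not in {b_14, b_3, b_7}.
The subset is not closed under ⊙, so it is not a subgroup.

No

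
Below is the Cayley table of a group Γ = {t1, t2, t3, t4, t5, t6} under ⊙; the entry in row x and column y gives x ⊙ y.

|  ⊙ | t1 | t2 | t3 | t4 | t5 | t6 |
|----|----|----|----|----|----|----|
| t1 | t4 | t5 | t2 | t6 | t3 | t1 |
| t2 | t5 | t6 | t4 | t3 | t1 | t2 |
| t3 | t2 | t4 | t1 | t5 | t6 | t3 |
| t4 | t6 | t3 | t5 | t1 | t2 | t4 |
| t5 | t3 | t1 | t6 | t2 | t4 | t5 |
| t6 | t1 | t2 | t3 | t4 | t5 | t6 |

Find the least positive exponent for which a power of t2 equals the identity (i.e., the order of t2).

2

The identity element is t6 (its row matches the header).
t2^1 = t2
t2^2 = t2 ⊙ t2 = t6
The first power of t2 equal to the identity is t2^2, so ord(t2) = 2.
(Structurally, Γ here is isomorphic to the cyclic group Z_6.)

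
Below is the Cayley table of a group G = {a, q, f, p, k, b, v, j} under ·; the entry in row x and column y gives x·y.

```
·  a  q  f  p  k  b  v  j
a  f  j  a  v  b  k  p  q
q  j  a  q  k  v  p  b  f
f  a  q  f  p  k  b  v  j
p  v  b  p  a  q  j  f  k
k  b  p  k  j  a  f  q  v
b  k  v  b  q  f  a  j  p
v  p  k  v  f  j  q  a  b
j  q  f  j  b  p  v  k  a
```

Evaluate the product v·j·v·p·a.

k

v·j = b
b·v = j
j·p = b
b·a = k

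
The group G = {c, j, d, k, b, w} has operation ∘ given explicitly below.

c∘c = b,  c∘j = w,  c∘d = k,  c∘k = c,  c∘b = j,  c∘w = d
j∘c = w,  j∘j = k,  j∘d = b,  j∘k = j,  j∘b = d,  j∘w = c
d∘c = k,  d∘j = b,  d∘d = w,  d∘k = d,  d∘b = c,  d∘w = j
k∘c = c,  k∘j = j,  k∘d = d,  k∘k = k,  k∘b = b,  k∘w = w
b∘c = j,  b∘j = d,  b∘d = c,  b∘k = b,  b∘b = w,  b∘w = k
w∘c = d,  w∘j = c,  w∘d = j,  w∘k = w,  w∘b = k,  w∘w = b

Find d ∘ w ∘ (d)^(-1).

w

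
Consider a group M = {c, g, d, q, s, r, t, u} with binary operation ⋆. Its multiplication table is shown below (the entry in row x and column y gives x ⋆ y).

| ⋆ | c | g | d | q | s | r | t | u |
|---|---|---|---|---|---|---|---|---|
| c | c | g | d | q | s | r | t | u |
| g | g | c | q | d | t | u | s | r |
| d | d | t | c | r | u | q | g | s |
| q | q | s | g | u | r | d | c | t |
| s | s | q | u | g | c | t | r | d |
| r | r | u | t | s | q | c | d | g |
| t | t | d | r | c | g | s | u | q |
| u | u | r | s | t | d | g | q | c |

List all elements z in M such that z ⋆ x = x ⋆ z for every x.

{c, u}

An element z is central iff its row equals its column in the table.
For d: d ⋆ t = g ≠ r = t ⋆ d, so d ∉ Z.
Checking each element this way leaves Z(M) = {c, u}.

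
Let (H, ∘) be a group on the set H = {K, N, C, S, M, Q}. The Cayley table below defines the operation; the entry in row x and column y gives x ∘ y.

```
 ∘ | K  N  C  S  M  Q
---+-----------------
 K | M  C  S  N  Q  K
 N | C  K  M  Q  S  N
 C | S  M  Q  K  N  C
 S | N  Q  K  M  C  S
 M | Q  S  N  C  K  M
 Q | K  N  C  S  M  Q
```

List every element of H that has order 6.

{N, S}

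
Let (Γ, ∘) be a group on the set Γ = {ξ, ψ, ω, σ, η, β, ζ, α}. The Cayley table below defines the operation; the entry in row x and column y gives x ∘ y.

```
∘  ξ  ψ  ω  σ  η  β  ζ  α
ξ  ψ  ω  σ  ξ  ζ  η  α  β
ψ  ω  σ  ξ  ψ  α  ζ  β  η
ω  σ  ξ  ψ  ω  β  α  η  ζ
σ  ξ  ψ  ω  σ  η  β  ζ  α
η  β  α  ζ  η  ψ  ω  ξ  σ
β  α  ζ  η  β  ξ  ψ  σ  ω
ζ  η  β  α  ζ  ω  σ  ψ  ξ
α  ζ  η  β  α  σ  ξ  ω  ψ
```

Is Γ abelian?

η ∘ β = ω but β ∘ η = ξ.
Since η and β do not commute, Γ is not abelian.

No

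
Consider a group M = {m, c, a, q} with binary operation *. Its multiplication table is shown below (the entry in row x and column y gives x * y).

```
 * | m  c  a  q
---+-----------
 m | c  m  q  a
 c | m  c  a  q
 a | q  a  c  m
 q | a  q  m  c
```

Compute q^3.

q^1 = q
q^2 = q * q = c
q^3 = c * q = q
(Structurally, M here is isomorphic to the Klein four-group V_4.)

q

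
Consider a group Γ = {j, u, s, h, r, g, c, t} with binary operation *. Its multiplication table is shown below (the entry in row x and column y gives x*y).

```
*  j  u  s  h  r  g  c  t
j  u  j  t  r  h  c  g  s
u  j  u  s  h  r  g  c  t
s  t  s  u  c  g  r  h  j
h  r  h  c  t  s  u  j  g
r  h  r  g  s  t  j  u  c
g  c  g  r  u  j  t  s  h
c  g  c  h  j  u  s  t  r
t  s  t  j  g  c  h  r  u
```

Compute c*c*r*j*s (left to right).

r

c*c = t
t*r = c
c*j = g
g*s = r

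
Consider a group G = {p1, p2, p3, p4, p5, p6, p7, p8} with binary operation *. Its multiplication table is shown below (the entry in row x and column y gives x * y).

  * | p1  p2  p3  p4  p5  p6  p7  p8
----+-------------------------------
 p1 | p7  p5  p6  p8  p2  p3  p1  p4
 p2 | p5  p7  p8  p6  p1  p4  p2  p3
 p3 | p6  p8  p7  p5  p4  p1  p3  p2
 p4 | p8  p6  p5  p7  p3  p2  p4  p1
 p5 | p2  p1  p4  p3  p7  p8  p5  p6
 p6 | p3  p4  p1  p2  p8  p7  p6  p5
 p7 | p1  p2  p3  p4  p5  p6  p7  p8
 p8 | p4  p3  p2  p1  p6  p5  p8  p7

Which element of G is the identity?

The identity e satisfies e * x = x for all x, so its row in the table reproduces the column headers.
Row p7 reads: p1, p2, p3, p4, p5, p6, p7, p8 — exactly the header order. So p7 is the identity.

p7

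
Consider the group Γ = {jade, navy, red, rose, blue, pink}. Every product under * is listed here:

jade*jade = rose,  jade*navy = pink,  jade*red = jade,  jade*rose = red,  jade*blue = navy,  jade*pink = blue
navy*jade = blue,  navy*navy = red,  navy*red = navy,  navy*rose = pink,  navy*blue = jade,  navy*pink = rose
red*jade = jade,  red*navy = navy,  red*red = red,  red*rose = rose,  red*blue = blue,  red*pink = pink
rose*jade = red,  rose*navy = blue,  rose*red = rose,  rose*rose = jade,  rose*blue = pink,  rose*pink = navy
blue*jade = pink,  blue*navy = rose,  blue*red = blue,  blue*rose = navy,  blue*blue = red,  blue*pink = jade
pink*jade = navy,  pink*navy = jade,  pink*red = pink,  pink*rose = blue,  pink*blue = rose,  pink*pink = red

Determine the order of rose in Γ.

The identity element is red (its row matches the header).
rose^1 = rose
rose^2 = rose*rose = jade
rose^3 = jade*rose = red
The first power of rose equal to the identity is rose^3, so ord(rose) = 3.

3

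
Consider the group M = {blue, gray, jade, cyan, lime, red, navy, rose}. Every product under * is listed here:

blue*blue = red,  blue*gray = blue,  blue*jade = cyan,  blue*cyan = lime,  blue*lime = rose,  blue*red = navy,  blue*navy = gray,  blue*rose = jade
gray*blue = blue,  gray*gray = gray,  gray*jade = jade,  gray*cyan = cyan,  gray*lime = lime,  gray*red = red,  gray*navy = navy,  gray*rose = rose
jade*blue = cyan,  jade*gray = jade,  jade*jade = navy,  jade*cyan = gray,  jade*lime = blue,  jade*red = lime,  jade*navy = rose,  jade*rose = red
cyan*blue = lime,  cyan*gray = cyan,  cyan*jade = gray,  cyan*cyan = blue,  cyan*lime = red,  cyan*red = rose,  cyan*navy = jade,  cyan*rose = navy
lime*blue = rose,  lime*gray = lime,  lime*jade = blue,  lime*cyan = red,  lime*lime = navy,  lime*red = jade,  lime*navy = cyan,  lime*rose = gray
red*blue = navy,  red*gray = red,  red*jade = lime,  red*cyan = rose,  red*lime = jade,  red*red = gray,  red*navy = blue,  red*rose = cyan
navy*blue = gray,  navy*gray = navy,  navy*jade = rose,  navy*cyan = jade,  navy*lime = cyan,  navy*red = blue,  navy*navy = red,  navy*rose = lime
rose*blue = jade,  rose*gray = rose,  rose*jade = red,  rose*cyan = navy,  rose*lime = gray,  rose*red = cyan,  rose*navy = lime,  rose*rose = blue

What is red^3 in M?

red^1 = red
red^2 = red * red = gray
red^3 = gray * red = red
(Structurally, M here is isomorphic to the cyclic group Z_8.)

red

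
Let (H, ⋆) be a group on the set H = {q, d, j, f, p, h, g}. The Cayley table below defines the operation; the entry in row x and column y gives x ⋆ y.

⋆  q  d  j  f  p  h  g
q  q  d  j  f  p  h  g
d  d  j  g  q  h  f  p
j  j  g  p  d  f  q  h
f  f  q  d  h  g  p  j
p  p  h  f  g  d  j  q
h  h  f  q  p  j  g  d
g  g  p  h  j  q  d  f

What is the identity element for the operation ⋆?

q

The identity e satisfies e ⋆ x = x for all x, so its row in the table reproduces the column headers.
Row q reads: q, d, j, f, p, h, g — exactly the header order. So q is the identity.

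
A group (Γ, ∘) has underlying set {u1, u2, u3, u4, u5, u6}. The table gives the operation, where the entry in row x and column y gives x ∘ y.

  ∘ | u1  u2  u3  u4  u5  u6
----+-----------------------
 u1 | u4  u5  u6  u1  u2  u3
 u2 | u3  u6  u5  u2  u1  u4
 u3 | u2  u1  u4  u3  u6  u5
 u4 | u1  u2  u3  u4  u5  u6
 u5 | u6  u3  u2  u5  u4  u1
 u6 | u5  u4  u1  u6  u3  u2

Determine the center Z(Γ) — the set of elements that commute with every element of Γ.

{u4}

An element z is central iff its row equals its column in the table.
For u3: u3 ∘ u2 = u1 ≠ u5 = u2 ∘ u3, so u3 ∉ Z.
Checking each element this way leaves Z(Γ) = {u4}.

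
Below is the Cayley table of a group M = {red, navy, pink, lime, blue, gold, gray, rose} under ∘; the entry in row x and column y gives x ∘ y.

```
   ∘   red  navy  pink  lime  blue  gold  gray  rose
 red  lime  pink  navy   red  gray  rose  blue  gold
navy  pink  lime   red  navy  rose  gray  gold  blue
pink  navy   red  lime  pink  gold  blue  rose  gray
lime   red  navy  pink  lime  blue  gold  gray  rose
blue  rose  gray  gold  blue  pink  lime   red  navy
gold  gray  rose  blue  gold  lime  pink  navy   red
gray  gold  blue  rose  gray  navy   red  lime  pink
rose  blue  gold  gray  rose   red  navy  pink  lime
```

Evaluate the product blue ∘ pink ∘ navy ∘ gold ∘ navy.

blue ∘ pink = gold
gold ∘ navy = rose
rose ∘ gold = navy
navy ∘ navy = lime

lime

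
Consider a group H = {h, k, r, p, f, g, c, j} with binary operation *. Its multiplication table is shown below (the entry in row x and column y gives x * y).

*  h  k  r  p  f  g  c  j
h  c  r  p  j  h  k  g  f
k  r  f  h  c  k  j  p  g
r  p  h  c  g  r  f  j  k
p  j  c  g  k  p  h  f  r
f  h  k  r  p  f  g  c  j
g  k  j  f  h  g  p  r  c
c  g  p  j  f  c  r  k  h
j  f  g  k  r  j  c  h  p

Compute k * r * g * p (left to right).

c

k * r = h
h * g = k
k * p = c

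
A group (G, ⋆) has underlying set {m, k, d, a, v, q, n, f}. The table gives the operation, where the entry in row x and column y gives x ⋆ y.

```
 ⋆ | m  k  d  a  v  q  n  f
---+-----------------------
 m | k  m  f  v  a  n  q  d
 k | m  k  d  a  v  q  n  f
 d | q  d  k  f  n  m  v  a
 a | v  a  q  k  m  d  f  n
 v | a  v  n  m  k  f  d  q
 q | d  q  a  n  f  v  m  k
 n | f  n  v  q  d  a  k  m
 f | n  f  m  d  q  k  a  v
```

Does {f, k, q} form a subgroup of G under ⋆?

f ⋆ f = v, which is not in {f, k, q}.
The subset is not closed under ⋆, so it is not a subgroup.

No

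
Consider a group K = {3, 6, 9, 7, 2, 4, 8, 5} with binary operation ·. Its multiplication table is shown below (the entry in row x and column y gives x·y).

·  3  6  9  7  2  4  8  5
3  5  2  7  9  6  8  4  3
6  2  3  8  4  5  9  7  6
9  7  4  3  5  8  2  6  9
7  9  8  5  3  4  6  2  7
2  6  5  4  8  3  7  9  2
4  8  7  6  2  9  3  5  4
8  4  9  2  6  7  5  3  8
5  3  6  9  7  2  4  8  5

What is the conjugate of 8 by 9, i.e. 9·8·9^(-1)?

The identity is 5. In row 9, the entry 5 sits in column 7, so 9^(-1) = 7.
9·8 = 6
6·7 = 4

4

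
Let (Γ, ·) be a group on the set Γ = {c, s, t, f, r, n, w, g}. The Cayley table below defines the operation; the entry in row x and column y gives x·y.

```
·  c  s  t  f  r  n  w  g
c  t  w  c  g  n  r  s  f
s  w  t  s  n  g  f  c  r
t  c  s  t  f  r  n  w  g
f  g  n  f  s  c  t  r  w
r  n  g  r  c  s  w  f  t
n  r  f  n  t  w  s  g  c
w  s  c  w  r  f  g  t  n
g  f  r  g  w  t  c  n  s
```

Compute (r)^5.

r^1 = r
r^2 = r·r = s
r^3 = s·r = g
r^4 = g·r = t
r^5 = t·r = r
(Structurally, Γ here is isomorphic to Z_2 x Z_4.)

r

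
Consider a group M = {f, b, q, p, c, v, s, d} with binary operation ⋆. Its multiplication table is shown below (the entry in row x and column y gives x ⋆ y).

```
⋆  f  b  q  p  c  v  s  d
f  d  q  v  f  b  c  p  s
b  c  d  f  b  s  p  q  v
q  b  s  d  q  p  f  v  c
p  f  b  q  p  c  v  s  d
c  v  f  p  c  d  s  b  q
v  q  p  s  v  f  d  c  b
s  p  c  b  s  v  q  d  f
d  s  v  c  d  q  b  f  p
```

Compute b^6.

b^1 = b
b^2 = b ⋆ b = d
b^3 = d ⋆ b = v
b^4 = v ⋆ b = p
b^5 = p ⋆ b = b
b^6 = b ⋆ b = d

d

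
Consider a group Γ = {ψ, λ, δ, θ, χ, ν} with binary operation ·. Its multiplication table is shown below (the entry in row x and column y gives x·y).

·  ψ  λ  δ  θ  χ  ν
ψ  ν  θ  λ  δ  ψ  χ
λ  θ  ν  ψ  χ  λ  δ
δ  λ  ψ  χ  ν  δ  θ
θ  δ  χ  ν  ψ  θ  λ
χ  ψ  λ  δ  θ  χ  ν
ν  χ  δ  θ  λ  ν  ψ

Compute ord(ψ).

The identity element is χ (its row matches the header).
ψ^1 = ψ
ψ^2 = ψ·ψ = ν
ψ^3 = ν·ψ = χ
The first power of ψ equal to the identity is ψ^3, so ord(ψ) = 3.

3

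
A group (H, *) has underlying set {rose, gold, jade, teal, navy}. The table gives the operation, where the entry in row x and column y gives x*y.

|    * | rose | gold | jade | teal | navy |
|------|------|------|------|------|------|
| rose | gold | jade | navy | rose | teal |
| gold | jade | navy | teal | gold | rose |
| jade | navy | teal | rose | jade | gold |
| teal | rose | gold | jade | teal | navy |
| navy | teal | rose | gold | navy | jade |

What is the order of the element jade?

The identity element is teal (its row matches the header).
jade^1 = jade
jade^2 = jade*jade = rose
jade^3 = rose*jade = navy
jade^4 = navy*jade = gold
jade^5 = gold*jade = teal
The first power of jade equal to the identity is jade^5, so ord(jade) = 5.
(Structurally, H here is isomorphic to the cyclic group Z_5.)

5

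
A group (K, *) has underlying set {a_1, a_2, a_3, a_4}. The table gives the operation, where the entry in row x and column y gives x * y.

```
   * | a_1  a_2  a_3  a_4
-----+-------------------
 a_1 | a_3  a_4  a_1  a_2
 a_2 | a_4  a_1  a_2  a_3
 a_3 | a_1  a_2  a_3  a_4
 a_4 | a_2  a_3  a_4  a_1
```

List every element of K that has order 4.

{a_2, a_4}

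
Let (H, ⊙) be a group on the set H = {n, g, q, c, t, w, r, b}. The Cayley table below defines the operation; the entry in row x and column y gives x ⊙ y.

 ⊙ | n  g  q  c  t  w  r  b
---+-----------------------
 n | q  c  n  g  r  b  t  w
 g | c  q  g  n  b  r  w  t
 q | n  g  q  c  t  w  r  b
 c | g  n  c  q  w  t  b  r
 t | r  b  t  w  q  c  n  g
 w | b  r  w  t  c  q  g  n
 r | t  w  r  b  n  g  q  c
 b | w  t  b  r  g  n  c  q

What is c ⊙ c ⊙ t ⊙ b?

c ⊙ c = q
q ⊙ t = t
t ⊙ b = g

g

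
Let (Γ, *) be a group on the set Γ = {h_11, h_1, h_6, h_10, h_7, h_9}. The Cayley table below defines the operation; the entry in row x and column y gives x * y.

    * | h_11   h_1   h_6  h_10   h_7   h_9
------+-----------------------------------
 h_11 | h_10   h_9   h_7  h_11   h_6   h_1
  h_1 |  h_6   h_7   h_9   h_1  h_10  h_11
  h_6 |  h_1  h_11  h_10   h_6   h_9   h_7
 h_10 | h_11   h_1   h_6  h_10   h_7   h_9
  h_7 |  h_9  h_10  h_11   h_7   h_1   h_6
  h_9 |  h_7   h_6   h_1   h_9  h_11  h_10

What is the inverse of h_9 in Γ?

First locate the identity: row h_10 matches the header, so h_10 is the identity.
Scan row h_9 for h_10: h_9 * h_9 = h_10. Hence h_9^(-1) = h_9.

h_9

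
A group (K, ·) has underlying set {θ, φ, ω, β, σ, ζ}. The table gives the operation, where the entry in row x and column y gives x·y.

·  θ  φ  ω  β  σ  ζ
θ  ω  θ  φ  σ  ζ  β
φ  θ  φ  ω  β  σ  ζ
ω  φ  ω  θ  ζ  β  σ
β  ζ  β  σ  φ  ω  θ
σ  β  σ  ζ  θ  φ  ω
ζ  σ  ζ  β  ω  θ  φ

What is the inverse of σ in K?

σ

First locate the identity: row φ matches the header, so φ is the identity.
Scan row σ for φ: σ·σ = φ. Hence σ^(-1) = σ.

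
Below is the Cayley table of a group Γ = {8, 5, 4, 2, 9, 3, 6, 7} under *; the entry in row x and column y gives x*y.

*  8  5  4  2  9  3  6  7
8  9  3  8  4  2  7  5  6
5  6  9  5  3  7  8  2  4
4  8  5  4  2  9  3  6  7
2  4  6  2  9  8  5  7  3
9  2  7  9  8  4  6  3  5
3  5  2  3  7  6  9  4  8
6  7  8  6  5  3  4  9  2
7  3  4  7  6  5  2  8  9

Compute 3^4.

4

3^1 = 3
3^2 = 3*3 = 9
3^3 = 9*3 = 6
3^4 = 6*3 = 4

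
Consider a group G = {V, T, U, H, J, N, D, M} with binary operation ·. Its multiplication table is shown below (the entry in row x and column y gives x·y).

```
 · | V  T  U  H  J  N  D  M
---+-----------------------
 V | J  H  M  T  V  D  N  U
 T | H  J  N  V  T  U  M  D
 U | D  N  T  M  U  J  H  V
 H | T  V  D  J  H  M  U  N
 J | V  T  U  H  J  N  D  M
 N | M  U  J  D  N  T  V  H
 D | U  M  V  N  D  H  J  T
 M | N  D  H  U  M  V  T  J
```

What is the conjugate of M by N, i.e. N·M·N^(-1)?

D

The identity is J. In row N, the entry J sits in column U, so N^(-1) = U.
N·M = H
H·U = D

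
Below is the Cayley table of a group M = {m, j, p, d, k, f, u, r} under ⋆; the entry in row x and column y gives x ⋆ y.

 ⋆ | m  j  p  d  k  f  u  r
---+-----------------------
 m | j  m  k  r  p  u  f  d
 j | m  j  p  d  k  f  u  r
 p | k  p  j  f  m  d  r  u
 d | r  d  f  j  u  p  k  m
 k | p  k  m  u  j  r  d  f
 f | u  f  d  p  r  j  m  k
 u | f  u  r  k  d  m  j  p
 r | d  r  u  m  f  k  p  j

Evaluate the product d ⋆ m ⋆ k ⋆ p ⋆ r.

d ⋆ m = r
r ⋆ k = f
f ⋆ p = d
d ⋆ r = m
(Structurally, M here is isomorphic to the elementary abelian group (Z_2)^3.)

m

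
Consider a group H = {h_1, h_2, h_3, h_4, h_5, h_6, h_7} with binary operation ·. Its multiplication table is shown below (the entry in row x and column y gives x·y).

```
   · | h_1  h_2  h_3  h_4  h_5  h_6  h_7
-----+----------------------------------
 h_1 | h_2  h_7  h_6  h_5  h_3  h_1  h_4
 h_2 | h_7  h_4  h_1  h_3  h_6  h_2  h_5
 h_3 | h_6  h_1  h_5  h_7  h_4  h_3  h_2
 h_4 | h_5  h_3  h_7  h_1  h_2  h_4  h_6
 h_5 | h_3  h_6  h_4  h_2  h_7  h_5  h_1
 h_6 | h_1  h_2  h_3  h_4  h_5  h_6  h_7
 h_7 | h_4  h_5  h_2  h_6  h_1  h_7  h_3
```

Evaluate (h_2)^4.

h_1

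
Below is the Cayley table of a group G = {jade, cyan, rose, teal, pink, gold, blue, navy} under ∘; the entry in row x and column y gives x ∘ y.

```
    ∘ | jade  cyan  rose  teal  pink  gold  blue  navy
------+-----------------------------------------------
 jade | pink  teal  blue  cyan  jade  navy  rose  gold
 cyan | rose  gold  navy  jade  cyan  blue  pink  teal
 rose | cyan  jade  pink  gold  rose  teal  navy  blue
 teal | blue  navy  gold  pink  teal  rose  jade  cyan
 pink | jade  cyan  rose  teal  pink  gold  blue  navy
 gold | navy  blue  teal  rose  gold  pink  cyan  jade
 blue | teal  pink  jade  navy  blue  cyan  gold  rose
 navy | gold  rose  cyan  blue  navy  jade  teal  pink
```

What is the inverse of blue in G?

First locate the identity: row pink matches the header, so pink is the identity.
Scan row blue for pink: blue ∘ cyan = pink. Hence blue^(-1) = cyan.

cyan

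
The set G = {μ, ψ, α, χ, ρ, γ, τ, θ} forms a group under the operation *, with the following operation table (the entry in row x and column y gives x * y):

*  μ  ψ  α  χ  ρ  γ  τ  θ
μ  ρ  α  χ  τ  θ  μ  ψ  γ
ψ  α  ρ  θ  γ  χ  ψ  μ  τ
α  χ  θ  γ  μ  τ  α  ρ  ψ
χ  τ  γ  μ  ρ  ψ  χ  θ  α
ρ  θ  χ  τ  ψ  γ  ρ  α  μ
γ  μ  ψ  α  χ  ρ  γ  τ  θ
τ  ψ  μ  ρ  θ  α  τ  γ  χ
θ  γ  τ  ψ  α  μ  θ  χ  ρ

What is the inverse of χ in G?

ψ

First locate the identity: row γ matches the header, so γ is the identity.
Scan row χ for γ: χ * ψ = γ. Hence χ^(-1) = ψ.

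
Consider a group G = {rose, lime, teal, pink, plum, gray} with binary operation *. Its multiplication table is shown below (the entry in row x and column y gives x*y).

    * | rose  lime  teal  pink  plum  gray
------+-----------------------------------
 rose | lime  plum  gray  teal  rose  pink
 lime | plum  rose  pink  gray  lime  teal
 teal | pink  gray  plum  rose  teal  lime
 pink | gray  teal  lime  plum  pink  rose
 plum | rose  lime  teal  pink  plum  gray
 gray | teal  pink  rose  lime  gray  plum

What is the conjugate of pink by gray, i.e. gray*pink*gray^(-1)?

teal

The identity is plum. In row gray, the entry plum sits in column gray, so gray^(-1) = gray.
gray*pink = lime
lime*gray = teal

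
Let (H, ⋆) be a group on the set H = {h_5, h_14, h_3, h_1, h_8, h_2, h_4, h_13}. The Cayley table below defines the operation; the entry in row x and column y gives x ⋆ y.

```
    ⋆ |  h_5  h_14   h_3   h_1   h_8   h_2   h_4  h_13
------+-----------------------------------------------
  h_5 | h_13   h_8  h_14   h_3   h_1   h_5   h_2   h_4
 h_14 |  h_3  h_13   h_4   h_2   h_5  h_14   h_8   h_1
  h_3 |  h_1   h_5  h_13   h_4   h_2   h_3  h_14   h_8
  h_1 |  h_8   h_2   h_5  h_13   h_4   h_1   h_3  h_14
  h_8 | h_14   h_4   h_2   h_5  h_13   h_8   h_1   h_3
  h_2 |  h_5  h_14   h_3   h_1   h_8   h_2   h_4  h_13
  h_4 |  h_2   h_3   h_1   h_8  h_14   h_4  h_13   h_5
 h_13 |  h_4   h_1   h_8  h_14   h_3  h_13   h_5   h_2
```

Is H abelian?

No

h_4 ⋆ h_1 = h_8 but h_1 ⋆ h_4 = h_3.
Since h_4 and h_1 do not commute, H is not abelian.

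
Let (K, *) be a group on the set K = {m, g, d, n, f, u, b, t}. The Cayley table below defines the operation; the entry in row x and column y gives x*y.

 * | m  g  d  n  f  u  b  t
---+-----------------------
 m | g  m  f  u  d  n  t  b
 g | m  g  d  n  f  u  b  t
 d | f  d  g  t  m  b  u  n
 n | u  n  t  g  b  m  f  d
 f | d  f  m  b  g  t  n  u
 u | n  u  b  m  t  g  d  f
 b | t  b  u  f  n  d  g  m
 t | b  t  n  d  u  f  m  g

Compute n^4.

g

n^1 = n
n^2 = n*n = g
n^3 = g*n = n
n^4 = n*n = g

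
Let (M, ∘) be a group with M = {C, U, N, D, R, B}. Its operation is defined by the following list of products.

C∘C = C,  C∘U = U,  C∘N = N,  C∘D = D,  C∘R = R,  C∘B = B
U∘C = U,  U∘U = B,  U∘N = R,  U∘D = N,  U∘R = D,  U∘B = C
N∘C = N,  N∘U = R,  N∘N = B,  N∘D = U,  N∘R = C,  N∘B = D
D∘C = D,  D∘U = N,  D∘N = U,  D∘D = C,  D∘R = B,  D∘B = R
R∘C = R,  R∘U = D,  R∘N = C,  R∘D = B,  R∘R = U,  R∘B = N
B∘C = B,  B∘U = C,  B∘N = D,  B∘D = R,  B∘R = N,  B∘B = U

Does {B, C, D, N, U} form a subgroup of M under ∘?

U ∘ N = R, which is not in {B, C, D, N, U}.
The subset is not closed under ∘, so it is not a subgroup.
(Structurally, M here is isomorphic to the cyclic group Z_6.)

No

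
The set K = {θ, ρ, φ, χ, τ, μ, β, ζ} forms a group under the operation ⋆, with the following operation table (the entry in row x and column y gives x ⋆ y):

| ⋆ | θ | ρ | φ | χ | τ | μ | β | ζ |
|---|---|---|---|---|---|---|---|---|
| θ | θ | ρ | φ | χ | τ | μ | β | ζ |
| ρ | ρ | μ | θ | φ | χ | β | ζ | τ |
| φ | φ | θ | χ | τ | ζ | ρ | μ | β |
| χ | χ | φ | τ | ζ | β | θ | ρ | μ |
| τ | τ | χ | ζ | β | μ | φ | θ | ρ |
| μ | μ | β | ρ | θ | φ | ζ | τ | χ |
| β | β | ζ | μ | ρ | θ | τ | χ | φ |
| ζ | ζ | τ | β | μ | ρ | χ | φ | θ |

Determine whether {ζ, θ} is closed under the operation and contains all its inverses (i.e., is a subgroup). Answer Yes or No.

{ζ, θ} contains the identity θ.
Checking products: every product of two elements of {ζ, θ} (read from the table) lies in {ζ, θ}, so the set is closed.
In a finite group, a nonempty closed subset is a subgroup. So {ζ, θ} ≤ K.

Yes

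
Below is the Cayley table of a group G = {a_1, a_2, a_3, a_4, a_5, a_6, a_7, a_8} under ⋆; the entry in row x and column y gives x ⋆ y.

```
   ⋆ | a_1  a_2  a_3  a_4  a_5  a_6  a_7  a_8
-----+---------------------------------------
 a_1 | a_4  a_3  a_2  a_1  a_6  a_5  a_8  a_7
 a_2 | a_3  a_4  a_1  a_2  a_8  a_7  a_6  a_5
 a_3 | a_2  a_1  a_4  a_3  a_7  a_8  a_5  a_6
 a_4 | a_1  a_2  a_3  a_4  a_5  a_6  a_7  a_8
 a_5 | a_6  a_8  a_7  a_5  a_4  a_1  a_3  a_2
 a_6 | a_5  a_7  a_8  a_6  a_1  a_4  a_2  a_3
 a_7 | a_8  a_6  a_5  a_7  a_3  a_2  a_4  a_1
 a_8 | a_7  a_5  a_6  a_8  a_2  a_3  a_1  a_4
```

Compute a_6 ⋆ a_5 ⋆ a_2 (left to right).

a_3

a_6 ⋆ a_5 = a_1
a_1 ⋆ a_2 = a_3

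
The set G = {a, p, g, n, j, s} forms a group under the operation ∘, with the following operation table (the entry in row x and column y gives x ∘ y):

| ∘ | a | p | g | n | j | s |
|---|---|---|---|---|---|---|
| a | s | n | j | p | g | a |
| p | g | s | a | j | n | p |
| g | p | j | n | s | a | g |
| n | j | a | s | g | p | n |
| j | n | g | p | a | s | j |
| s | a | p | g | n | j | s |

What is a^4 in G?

a^1 = a
a^2 = a ∘ a = s
a^3 = s ∘ a = a
a^4 = a ∘ a = s

s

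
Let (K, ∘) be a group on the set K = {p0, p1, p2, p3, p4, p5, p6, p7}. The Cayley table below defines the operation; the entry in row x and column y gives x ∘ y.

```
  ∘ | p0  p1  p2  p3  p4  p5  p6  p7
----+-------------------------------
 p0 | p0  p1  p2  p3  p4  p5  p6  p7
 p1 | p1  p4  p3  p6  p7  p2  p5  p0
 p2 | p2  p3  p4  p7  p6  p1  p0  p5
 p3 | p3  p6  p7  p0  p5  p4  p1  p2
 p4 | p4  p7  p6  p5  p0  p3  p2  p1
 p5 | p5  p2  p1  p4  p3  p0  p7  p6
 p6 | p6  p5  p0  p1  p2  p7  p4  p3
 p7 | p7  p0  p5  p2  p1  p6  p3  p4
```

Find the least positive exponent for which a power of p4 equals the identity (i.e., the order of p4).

2

The identity element is p0 (its row matches the header).
p4^1 = p4
p4^2 = p4 ∘ p4 = p0
The first power of p4 equal to the identity is p4^2, so ord(p4) = 2.
(Structurally, K here is isomorphic to Z_2 x Z_4.)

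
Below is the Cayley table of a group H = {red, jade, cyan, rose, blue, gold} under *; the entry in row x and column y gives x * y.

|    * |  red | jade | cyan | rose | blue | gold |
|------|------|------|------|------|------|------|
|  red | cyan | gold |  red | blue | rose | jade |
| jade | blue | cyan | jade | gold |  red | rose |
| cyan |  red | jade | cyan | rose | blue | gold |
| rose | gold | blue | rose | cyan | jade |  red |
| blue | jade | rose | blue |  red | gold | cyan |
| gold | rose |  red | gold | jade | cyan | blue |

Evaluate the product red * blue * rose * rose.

rose

red * blue = rose
rose * rose = cyan
cyan * rose = rose
(Structurally, H here is isomorphic to the symmetric group S_3.)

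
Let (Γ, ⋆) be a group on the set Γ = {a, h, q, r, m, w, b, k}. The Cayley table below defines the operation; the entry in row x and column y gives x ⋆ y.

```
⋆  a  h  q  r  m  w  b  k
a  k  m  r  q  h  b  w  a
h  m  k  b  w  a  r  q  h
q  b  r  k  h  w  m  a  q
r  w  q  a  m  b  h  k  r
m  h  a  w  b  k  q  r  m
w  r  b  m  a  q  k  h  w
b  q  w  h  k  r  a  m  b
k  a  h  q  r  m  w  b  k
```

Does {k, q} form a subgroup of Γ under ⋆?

Yes

{k, q} contains the identity k.
Checking products: every product of two elements of {k, q} (read from the table) lies in {k, q}, so the set is closed.
In a finite group, a nonempty closed subset is a subgroup. So {k, q} ≤ Γ.
(Structurally, Γ here is isomorphic to the dihedral group D_4.)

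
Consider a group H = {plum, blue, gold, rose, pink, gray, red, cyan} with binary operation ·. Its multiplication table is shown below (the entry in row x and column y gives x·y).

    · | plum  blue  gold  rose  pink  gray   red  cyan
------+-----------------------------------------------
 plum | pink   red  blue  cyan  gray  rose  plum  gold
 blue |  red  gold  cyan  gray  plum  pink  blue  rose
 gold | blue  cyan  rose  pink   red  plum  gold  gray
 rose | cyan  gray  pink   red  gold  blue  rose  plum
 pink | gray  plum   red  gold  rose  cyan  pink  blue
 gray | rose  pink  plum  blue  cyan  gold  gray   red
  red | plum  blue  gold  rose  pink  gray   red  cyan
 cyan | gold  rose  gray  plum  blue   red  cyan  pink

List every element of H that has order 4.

{gold, pink}

Identity is red. Compute the order of each non-identity element by repeated multiplication:
  plum: plum → pink → gray → rose → cyan → gold → blue → red  (order 8)
  blue: blue → gold → cyan → rose → gray → pink → plum → red  (order 8)
  gold: gold → rose → pink → red  (order 4)
  rose: rose → red  (order 2)
  pink: pink → rose → gold → red  (order 4)
  gray: gray → gold → plum → rose → blue → pink → cyan → red  (order 8)
  cyan: cyan → pink → blue → rose → plum → gold → gray → red  (order 8)
Elements of order 4: {gold, pink}.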